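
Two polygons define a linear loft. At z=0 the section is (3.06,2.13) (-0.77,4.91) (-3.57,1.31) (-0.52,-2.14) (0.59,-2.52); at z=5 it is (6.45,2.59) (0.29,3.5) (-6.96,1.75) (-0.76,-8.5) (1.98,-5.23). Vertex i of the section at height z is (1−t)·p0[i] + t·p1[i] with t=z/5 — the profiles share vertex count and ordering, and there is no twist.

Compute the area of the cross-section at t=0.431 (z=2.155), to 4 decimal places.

Area at t=0.431: 47.1970

Cross-section at t=0.431: each vertex is (1-t)·p0[i] + t·p1[i].
  v1: (1-0.431)·(3.06,2.13) + 0.431·(6.45,2.59) = (4.5211,2.3283)
  v2: (1-0.431)·(-0.77,4.91) + 0.431·(0.29,3.5) = (-0.3131,4.3023)
  v3: (1-0.431)·(-3.57,1.31) + 0.431·(-6.96,1.75) = (-5.0311,1.4996)
  v4: (1-0.431)·(-0.52,-2.14) + 0.431·(-0.76,-8.5) = (-0.6234,-4.8812)
  v5: (1-0.431)·(0.59,-2.52) + 0.431·(1.98,-5.23) = (1.1891,-3.6880)
Shoelace sum Σ(x_i·y_{i+1} − x_{i+1}·y_i):
  i=1: 4.5211·4.3023 − -0.3131·2.3283 = +20.1801 (running +20.1801)
  i=2: -0.3131·1.4996 − -5.0311·4.3023 = +21.1756 (running +41.3557)
  i=3: -5.0311·-4.8812 − -0.6234·1.4996 = +25.4925 (running +66.8482)
  i=4: -0.6234·-3.6880 − 1.1891·-4.8812 = +8.1034 (running +74.9516)
  i=5: 1.1891·2.3283 − 4.5211·-3.6880 = +19.4423 (running +94.3939)
Area = |Σ|/2 = |94.3939|/2 = 47.1970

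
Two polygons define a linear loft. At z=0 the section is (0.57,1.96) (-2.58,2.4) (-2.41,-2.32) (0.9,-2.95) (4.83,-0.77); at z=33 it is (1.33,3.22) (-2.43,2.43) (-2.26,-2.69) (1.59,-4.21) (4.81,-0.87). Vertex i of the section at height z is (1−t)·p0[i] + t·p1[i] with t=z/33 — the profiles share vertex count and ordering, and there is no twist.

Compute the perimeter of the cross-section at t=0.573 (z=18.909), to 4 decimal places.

Cross-section at t=0.573: each vertex is (1-t)·p0[i] + t·p1[i].
  v1: (1-0.573)·(0.57,1.96) + 0.573·(1.33,3.22) = (1.0055,2.6820)
  v2: (1-0.573)·(-2.58,2.4) + 0.573·(-2.43,2.43) = (-2.4941,2.4172)
  v3: (1-0.573)·(-2.41,-2.32) + 0.573·(-2.26,-2.69) = (-2.3240,-2.5320)
  v4: (1-0.573)·(0.9,-2.95) + 0.573·(1.59,-4.21) = (1.2954,-3.6720)
  v5: (1-0.573)·(4.83,-0.77) + 0.573·(4.81,-0.87) = (4.8185,-0.8273)
Perimeter = Σ |v_{i+1} − v_i|:
  edge 1→2: √(-3.4995² + -0.2648²) = 3.5095 (running 3.5095)
  edge 2→3: √(0.1700² + -4.9492²) = 4.9521 (running 8.4617)
  edge 3→4: √(3.6194² + -1.1400²) = 3.7947 (running 12.2564)
  edge 4→5: √(3.5232² + 2.8447²) = 4.5282 (running 16.7846)
  edge 5→1: √(-3.8131² + 3.5093²) = 5.1821 (running 21.9667)
Perimeter = 21.9667

Perimeter at t=0.573: 21.9667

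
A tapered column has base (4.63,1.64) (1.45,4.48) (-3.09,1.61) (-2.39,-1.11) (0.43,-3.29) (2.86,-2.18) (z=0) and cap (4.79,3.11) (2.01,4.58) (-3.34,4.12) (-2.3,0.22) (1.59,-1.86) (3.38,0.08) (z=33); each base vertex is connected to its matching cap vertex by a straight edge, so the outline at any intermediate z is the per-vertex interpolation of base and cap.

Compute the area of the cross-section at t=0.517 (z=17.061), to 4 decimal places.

Cross-section at t=0.517: each vertex is (1-t)·p0[i] + t·p1[i].
  v1: (1-0.517)·(4.63,1.64) + 0.517·(4.79,3.11) = (4.7127,2.4000)
  v2: (1-0.517)·(1.45,4.48) + 0.517·(2.01,4.58) = (1.7395,4.5317)
  v3: (1-0.517)·(-3.09,1.61) + 0.517·(-3.34,4.12) = (-3.2192,2.9077)
  v4: (1-0.517)·(-2.39,-1.11) + 0.517·(-2.3,0.22) = (-2.3435,-0.4224)
  v5: (1-0.517)·(0.43,-3.29) + 0.517·(1.59,-1.86) = (1.0297,-2.5507)
  v6: (1-0.517)·(2.86,-2.18) + 0.517·(3.38,0.08) = (3.1288,-1.0116)
Shoelace sum Σ(x_i·y_{i+1} − x_{i+1}·y_i):
  i=1: 4.7127·4.5317 − 1.7395·2.4000 = +17.1818 (running +17.1818)
  i=2: 1.7395·2.9077 − -3.2192·4.5317 = +19.6466 (running +36.8284)
  i=3: -3.2192·-0.4224 − -2.3435·2.9077 = +8.1738 (running +45.0022)
  i=4: -2.3435·-2.5507 − 1.0297·-0.4224 = +6.4124 (running +51.4147)
  i=5: 1.0297·-1.0116 − 3.1288·-2.5507 = +6.9391 (running +58.3537)
  i=6: 3.1288·2.4000 − 4.7127·-1.0116 = +12.2765 (running +70.6302)
Area = |Σ|/2 = |70.6302|/2 = 35.3151

Area at t=0.517: 35.3151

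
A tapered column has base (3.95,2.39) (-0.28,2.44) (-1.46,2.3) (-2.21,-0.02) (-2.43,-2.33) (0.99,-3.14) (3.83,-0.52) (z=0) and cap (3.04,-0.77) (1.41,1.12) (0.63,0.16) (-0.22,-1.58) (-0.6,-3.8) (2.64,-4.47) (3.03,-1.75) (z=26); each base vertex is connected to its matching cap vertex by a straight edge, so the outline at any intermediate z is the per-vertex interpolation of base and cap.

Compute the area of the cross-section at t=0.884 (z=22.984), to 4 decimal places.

Area at t=0.884: 15.1843

Cross-section at t=0.884: each vertex is (1-t)·p0[i] + t·p1[i].
  v1: (1-0.884)·(3.95,2.39) + 0.884·(3.04,-0.77) = (3.1456,-0.4034)
  v2: (1-0.884)·(-0.28,2.44) + 0.884·(1.41,1.12) = (1.2140,1.2731)
  v3: (1-0.884)·(-1.46,2.3) + 0.884·(0.63,0.16) = (0.3876,0.4082)
  v4: (1-0.884)·(-2.21,-0.02) + 0.884·(-0.22,-1.58) = (-0.4508,-1.3990)
  v5: (1-0.884)·(-2.43,-2.33) + 0.884·(-0.6,-3.8) = (-0.8123,-3.6295)
  v6: (1-0.884)·(0.99,-3.14) + 0.884·(2.64,-4.47) = (2.4486,-4.3157)
  v7: (1-0.884)·(3.83,-0.52) + 0.884·(3.03,-1.75) = (3.1228,-1.6073)
Shoelace sum Σ(x_i·y_{i+1} − x_{i+1}·y_i):
  i=1: 3.1456·1.2731 − 1.2140·-0.4034 = +4.4944 (running +4.4944)
  i=2: 1.2140·0.4082 − 0.3876·1.2731 = +0.0022 (running +4.4966)
  i=3: 0.3876·-1.3990 − -0.4508·0.4082 = -0.3582 (running +4.1385)
  i=4: -0.4508·-3.6295 − -0.8123·-1.3990 = +0.4999 (running +4.6384)
  i=5: -0.8123·-4.3157 − 2.4486·-3.6295 = +12.3927 (running +17.0311)
  i=6: 2.4486·-1.6073 − 3.1228·-4.3157 = +9.5414 (running +26.5725)
  i=7: 3.1228·-0.4034 − 3.1456·-1.6073 = +3.7961 (running +30.3686)
Area = |Σ|/2 = |30.3686|/2 = 15.1843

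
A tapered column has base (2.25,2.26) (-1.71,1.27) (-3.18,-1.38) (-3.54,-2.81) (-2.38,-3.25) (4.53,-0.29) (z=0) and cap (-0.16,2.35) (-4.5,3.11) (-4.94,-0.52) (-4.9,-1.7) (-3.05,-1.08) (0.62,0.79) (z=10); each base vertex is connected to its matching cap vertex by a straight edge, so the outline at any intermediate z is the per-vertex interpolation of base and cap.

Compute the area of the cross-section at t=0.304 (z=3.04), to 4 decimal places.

Cross-section at t=0.304: each vertex is (1-t)·p0[i] + t·p1[i].
  v1: (1-0.304)·(2.25,2.26) + 0.304·(-0.16,2.35) = (1.5174,2.2874)
  v2: (1-0.304)·(-1.71,1.27) + 0.304·(-4.5,3.11) = (-2.5582,1.8294)
  v3: (1-0.304)·(-3.18,-1.38) + 0.304·(-4.94,-0.52) = (-3.7150,-1.1186)
  v4: (1-0.304)·(-3.54,-2.81) + 0.304·(-4.9,-1.7) = (-3.9534,-2.4726)
  v5: (1-0.304)·(-2.38,-3.25) + 0.304·(-3.05,-1.08) = (-2.5837,-2.5903)
  v6: (1-0.304)·(4.53,-0.29) + 0.304·(0.62,0.79) = (3.3414,0.0383)
Shoelace sum Σ(x_i·y_{i+1} − x_{i+1}·y_i):
  i=1: 1.5174·1.8294 − -2.5582·2.2874 = +8.6272 (running +8.6272)
  i=2: -2.5582·-1.1186 − -3.7150·1.8294 = +9.6576 (running +18.2848)
  i=3: -3.7150·-2.4726 − -3.9534·-1.1186 = +4.7635 (running +23.0483)
  i=4: -3.9534·-2.5903 − -2.5837·-2.4726 = +3.8524 (running +26.9007)
  i=5: -2.5837·0.0383 − 3.3414·-2.5903 = +8.5562 (running +35.4569)
  i=6: 3.3414·2.2874 − 1.5174·0.0383 = +7.5847 (running +43.0416)
Area = |Σ|/2 = |43.0416|/2 = 21.5208

Area at t=0.304: 21.5208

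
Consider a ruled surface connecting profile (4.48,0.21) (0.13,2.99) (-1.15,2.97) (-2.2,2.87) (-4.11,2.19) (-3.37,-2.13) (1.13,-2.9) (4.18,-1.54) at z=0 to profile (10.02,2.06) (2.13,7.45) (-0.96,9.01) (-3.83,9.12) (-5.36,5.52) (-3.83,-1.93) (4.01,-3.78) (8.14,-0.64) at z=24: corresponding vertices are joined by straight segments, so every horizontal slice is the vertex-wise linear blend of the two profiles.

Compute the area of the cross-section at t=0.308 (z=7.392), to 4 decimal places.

Area at t=0.308: 58.9791

Cross-section at t=0.308: each vertex is (1-t)·p0[i] + t·p1[i].
  v1: (1-0.308)·(4.48,0.21) + 0.308·(10.02,2.06) = (6.1863,0.7798)
  v2: (1-0.308)·(0.13,2.99) + 0.308·(2.13,7.45) = (0.7460,4.3637)
  v3: (1-0.308)·(-1.15,2.97) + 0.308·(-0.96,9.01) = (-1.0915,4.8303)
  v4: (1-0.308)·(-2.2,2.87) + 0.308·(-3.83,9.12) = (-2.7020,4.7950)
  v5: (1-0.308)·(-4.11,2.19) + 0.308·(-5.36,5.52) = (-4.4950,3.2156)
  v6: (1-0.308)·(-3.37,-2.13) + 0.308·(-3.83,-1.93) = (-3.5117,-2.0684)
  v7: (1-0.308)·(1.13,-2.9) + 0.308·(4.01,-3.78) = (2.0170,-3.1710)
  v8: (1-0.308)·(4.18,-1.54) + 0.308·(8.14,-0.64) = (5.3997,-1.2628)
Shoelace sum Σ(x_i·y_{i+1} − x_{i+1}·y_i):
  i=1: 6.1863·4.3637 − 0.7460·0.7798 = +26.4134 (running +26.4134)
  i=2: 0.7460·4.8303 − -1.0915·4.3637 = +8.3663 (running +34.7797)
  i=3: -1.0915·4.7950 − -2.7020·4.8303 = +7.8181 (running +42.5977)
  i=4: -2.7020·3.2156 − -4.4950·4.7950 = +12.8647 (running +55.4625)
  i=5: -4.4950·-2.0684 − -3.5117·3.2156 = +20.5898 (running +76.0522)
  i=6: -3.5117·-3.1710 − 2.0170·-2.0684 = +15.3077 (running +91.3600)
  i=7: 2.0170·-1.2628 − 5.3997·-3.1710 = +14.5755 (running +105.9354)
  i=8: 5.3997·0.7798 − 6.1863·-1.2628 = +12.0228 (running +117.9582)
Area = |Σ|/2 = |117.9582|/2 = 58.9791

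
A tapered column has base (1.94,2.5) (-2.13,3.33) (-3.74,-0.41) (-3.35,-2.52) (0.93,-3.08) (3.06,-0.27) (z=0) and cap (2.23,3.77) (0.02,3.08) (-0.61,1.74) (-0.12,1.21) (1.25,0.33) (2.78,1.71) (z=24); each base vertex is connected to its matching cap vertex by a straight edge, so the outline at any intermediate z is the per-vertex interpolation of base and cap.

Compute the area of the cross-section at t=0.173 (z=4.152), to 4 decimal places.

Area at t=0.173: 26.1032

Cross-section at t=0.173: each vertex is (1-t)·p0[i] + t·p1[i].
  v1: (1-0.173)·(1.94,2.5) + 0.173·(2.23,3.77) = (1.9902,2.7197)
  v2: (1-0.173)·(-2.13,3.33) + 0.173·(0.02,3.08) = (-1.7580,3.2867)
  v3: (1-0.173)·(-3.74,-0.41) + 0.173·(-0.61,1.74) = (-3.1985,-0.0381)
  v4: (1-0.173)·(-3.35,-2.52) + 0.173·(-0.12,1.21) = (-2.7912,-1.8747)
  v5: (1-0.173)·(0.93,-3.08) + 0.173·(1.25,0.33) = (0.9854,-2.4901)
  v6: (1-0.173)·(3.06,-0.27) + 0.173·(2.78,1.71) = (3.0116,0.0725)
Shoelace sum Σ(x_i·y_{i+1} − x_{i+1}·y_i):
  i=1: 1.9902·3.2867 − -1.7580·2.7197 = +11.3226 (running +11.3226)
  i=2: -1.7580·-0.0381 − -3.1985·3.2867 = +10.5796 (running +21.9022)
  i=3: -3.1985·-1.8747 − -2.7912·-0.0381 = +5.8901 (running +27.7922)
  i=4: -2.7912·-2.4901 − 0.9854·-1.8747 = +8.7976 (running +36.5898)
  i=5: 0.9854·0.0725 − 3.0116·-2.4901 = +7.5705 (running +44.1603)
  i=6: 3.0116·2.7197 − 1.9902·0.0725 = +8.0462 (running +52.2065)
Area = |Σ|/2 = |52.2065|/2 = 26.1032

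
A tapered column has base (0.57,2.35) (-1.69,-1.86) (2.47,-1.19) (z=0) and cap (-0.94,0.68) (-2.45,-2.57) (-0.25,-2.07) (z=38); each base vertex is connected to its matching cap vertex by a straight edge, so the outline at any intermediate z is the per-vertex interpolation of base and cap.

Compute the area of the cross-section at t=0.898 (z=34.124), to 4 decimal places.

Area at t=0.898: 3.6070

Cross-section at t=0.898: each vertex is (1-t)·p0[i] + t·p1[i].
  v1: (1-0.898)·(0.57,2.35) + 0.898·(-0.94,0.68) = (-0.7860,0.8503)
  v2: (1-0.898)·(-1.69,-1.86) + 0.898·(-2.45,-2.57) = (-2.3725,-2.4976)
  v3: (1-0.898)·(2.47,-1.19) + 0.898·(-0.25,-2.07) = (0.0274,-1.9802)
Shoelace sum Σ(x_i·y_{i+1} − x_{i+1}·y_i):
  i=1: -0.7860·-2.4976 − -2.3725·0.8503 = +3.9805 (running +3.9805)
  i=2: -2.3725·-1.9802 − 0.0274·-2.4976 = +4.7666 (running +8.7471)
  i=3: 0.0274·0.8503 − -0.7860·-1.9802 = -1.5331 (running +7.2140)
Area = |Σ|/2 = |7.2140|/2 = 3.6070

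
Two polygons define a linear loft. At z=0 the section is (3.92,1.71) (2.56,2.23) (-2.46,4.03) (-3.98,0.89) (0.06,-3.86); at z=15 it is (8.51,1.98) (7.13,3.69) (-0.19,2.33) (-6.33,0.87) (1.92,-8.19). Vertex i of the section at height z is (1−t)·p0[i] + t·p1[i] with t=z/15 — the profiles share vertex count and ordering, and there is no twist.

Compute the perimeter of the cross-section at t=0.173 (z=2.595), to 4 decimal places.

Cross-section at t=0.173: each vertex is (1-t)·p0[i] + t·p1[i].
  v1: (1-0.173)·(3.92,1.71) + 0.173·(8.51,1.98) = (4.7141,1.7567)
  v2: (1-0.173)·(2.56,2.23) + 0.173·(7.13,3.69) = (3.3506,2.4826)
  v3: (1-0.173)·(-2.46,4.03) + 0.173·(-0.19,2.33) = (-2.0673,3.7359)
  v4: (1-0.173)·(-3.98,0.89) + 0.173·(-6.33,0.87) = (-4.3865,0.8865)
  v5: (1-0.173)·(0.06,-3.86) + 0.173·(1.92,-8.19) = (0.3818,-4.6091)
Perimeter = Σ |v_{i+1} − v_i|:
  edge 1→2: √(-1.3635² + 0.7259²) = 1.5446 (running 1.5446)
  edge 2→3: √(-5.4179² + 1.2533²) = 5.5610 (running 7.1056)
  edge 3→4: √(-2.3193² + -2.8494²) = 3.6739 (running 10.7796)
  edge 4→5: √(4.7683² + -5.4956²) = 7.2759 (running 18.0555)
  edge 5→1: √(4.3323² + 6.3658²) = 7.7001 (running 25.7556)
Perimeter = 25.7556

Perimeter at t=0.173: 25.7556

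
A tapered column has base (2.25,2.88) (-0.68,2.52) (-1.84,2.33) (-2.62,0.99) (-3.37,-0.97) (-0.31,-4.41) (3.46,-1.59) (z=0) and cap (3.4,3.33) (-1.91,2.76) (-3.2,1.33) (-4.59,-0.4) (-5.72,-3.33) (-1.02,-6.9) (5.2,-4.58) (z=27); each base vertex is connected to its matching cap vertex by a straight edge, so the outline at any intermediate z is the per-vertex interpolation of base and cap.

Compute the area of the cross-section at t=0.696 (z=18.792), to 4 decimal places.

Area at t=0.696: 60.7433

Cross-section at t=0.696: each vertex is (1-t)·p0[i] + t·p1[i].
  v1: (1-0.696)·(2.25,2.88) + 0.696·(3.4,3.33) = (3.0504,3.1932)
  v2: (1-0.696)·(-0.68,2.52) + 0.696·(-1.91,2.76) = (-1.5361,2.6870)
  v3: (1-0.696)·(-1.84,2.33) + 0.696·(-3.2,1.33) = (-2.7866,1.6340)
  v4: (1-0.696)·(-2.62,0.99) + 0.696·(-4.59,-0.4) = (-3.9911,0.0226)
  v5: (1-0.696)·(-3.37,-0.97) + 0.696·(-5.72,-3.33) = (-5.0056,-2.6126)
  v6: (1-0.696)·(-0.31,-4.41) + 0.696·(-1.02,-6.9) = (-0.8042,-6.1430)
  v7: (1-0.696)·(3.46,-1.59) + 0.696·(5.2,-4.58) = (4.6710,-3.6710)
Shoelace sum Σ(x_i·y_{i+1} − x_{i+1}·y_i):
  i=1: 3.0504·2.6870 − -1.5361·3.1932 = +13.1016 (running +13.1016)
  i=2: -1.5361·1.6340 − -2.7866·2.6870 = +4.9776 (running +18.0792)
  i=3: -2.7866·0.0226 − -3.9911·1.6340 = +6.4586 (running +24.5378)
  i=4: -3.9911·-2.6126 − -5.0056·0.0226 = +10.5400 (running +35.0778)
  i=5: -5.0056·-6.1430 − -0.8042·-2.6126 = +28.6487 (running +63.7265)
  i=6: -0.8042·-3.6710 − 4.6710·-6.1430 = +31.6465 (running +95.3730)
  i=7: 4.6710·3.1932 − 3.0504·-3.6710 = +26.1137 (running +121.4867)
Area = |Σ|/2 = |121.4867|/2 = 60.7433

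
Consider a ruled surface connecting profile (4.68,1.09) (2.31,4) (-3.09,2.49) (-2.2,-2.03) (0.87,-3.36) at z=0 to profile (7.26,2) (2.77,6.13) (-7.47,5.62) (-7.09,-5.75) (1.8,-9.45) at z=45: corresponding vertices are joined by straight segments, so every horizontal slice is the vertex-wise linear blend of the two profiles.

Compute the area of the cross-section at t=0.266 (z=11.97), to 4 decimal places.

Cross-section at t=0.266: each vertex is (1-t)·p0[i] + t·p1[i].
  v1: (1-0.266)·(4.68,1.09) + 0.266·(7.26,2) = (5.3663,1.3321)
  v2: (1-0.266)·(2.31,4) + 0.266·(2.77,6.13) = (2.4324,4.5666)
  v3: (1-0.266)·(-3.09,2.49) + 0.266·(-7.47,5.62) = (-4.2551,3.3226)
  v4: (1-0.266)·(-2.2,-2.03) + 0.266·(-7.09,-5.75) = (-3.5007,-3.0195)
  v5: (1-0.266)·(0.87,-3.36) + 0.266·(1.8,-9.45) = (1.1174,-4.9799)
Shoelace sum Σ(x_i·y_{i+1} − x_{i+1}·y_i):
  i=1: 5.3663·4.5666 − 2.4324·1.3321 = +21.2655 (running +21.2655)
  i=2: 2.4324·3.3226 − -4.2551·4.5666 = +27.5129 (running +48.7784)
  i=3: -4.2551·-3.0195 − -3.5007·3.3226 = +24.4798 (running +73.2582)
  i=4: -3.5007·-4.9799 − 1.1174·-3.0195 = +20.8074 (running +94.0656)
  i=5: 1.1174·1.3321 − 5.3663·-4.9799 = +28.2122 (running +122.2778)
Area = |Σ|/2 = |122.2778|/2 = 61.1389

Area at t=0.266: 61.1389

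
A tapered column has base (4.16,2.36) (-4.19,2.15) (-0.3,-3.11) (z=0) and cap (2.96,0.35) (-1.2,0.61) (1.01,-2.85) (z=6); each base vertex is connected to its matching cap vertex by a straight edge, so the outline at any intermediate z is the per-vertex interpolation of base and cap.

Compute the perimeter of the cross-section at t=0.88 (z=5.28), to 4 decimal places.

Perimeter at t=0.88: 13.2020

Cross-section at t=0.88: each vertex is (1-t)·p0[i] + t·p1[i].
  v1: (1-0.88)·(4.16,2.36) + 0.88·(2.96,0.35) = (3.1040,0.5912)
  v2: (1-0.88)·(-4.19,2.15) + 0.88·(-1.2,0.61) = (-1.5588,0.7948)
  v3: (1-0.88)·(-0.3,-3.11) + 0.88·(1.01,-2.85) = (0.8528,-2.8812)
Perimeter = Σ |v_{i+1} − v_i|:
  edge 1→2: √(-4.6628² + 0.2036²) = 4.6672 (running 4.6672)
  edge 2→3: √(2.4116² + -3.6760²) = 4.3965 (running 9.0637)
  edge 3→1: √(2.2512² + 3.4724²) = 4.1383 (running 13.2020)
Perimeter = 13.2020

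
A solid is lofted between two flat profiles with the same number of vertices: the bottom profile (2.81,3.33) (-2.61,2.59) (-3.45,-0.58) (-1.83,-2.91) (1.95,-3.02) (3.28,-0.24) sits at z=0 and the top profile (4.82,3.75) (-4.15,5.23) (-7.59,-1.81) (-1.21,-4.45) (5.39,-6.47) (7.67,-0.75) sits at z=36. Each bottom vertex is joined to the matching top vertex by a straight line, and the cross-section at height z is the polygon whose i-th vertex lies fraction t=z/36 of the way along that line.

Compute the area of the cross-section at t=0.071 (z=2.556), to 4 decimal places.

Cross-section at t=0.071: each vertex is (1-t)·p0[i] + t·p1[i].
  v1: (1-0.071)·(2.81,3.33) + 0.071·(4.82,3.75) = (2.9527,3.3598)
  v2: (1-0.071)·(-2.61,2.59) + 0.071·(-4.15,5.23) = (-2.7193,2.7774)
  v3: (1-0.071)·(-3.45,-0.58) + 0.071·(-7.59,-1.81) = (-3.7439,-0.6673)
  v4: (1-0.071)·(-1.83,-2.91) + 0.071·(-1.21,-4.45) = (-1.7860,-3.0193)
  v5: (1-0.071)·(1.95,-3.02) + 0.071·(5.39,-6.47) = (2.1942,-3.2649)
  v6: (1-0.071)·(3.28,-0.24) + 0.071·(7.67,-0.75) = (3.5917,-0.2762)
Shoelace sum Σ(x_i·y_{i+1} − x_{i+1}·y_i):
  i=1: 2.9527·2.7774 − -2.7193·3.3598 = +17.3375 (running +17.3375)
  i=2: -2.7193·-0.6673 − -3.7439·2.7774 = +12.2133 (running +29.5507)
  i=3: -3.7439·-3.0193 − -1.7860·-0.6673 = +10.1124 (running +39.6631)
  i=4: -1.7860·-3.2649 − 2.1942·-3.0193 = +12.4563 (running +52.1194)
  i=5: 2.1942·-0.2762 − 3.5917·-3.2649 = +11.1206 (running +63.2400)
  i=6: 3.5917·3.3598 − 2.9527·-0.2762 = +12.8830 (running +76.1230)
Area = |Σ|/2 = |76.1230|/2 = 38.0615

Area at t=0.071: 38.0615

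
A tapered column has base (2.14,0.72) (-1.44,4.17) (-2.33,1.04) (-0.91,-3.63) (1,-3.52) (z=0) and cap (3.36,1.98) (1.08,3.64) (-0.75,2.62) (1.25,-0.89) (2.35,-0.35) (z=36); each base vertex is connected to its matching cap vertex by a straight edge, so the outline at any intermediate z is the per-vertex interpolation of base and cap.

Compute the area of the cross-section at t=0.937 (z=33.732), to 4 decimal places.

Cross-section at t=0.937: each vertex is (1-t)·p0[i] + t·p1[i].
  v1: (1-0.937)·(2.14,0.72) + 0.937·(3.36,1.98) = (3.2831,1.9006)
  v2: (1-0.937)·(-1.44,4.17) + 0.937·(1.08,3.64) = (0.9212,3.6734)
  v3: (1-0.937)·(-2.33,1.04) + 0.937·(-0.75,2.62) = (-0.8495,2.5205)
  v4: (1-0.937)·(-0.91,-3.63) + 0.937·(1.25,-0.89) = (1.1139,-1.0626)
  v5: (1-0.937)·(1,-3.52) + 0.937·(2.35,-0.35) = (2.2649,-0.5497)
Shoelace sum Σ(x_i·y_{i+1} − x_{i+1}·y_i):
  i=1: 3.2831·3.6734 − 0.9212·1.9006 = +10.3093 (running +10.3093)
  i=2: 0.9212·2.5205 − -0.8495·3.6734 = +5.4426 (running +15.7520)
  i=3: -0.8495·-1.0626 − 1.1139·2.5205 = -1.9049 (running +13.8471)
  i=4: 1.1139·-0.5497 − 2.2649·-1.0626 = +1.7944 (running +15.6416)
  i=5: 2.2649·1.9006 − 3.2831·-0.5497 = +6.1096 (running +21.7511)
Area = |Σ|/2 = |21.7511|/2 = 10.8756

Area at t=0.937: 10.8756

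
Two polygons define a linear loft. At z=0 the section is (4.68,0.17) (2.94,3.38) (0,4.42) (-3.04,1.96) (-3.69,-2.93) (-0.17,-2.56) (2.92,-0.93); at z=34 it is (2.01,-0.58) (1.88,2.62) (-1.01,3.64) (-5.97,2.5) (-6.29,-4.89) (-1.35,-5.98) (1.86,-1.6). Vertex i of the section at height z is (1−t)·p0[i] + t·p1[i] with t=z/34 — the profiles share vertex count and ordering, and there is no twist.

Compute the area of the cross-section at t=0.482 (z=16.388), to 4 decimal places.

Area at t=0.482: 49.9633

Cross-section at t=0.482: each vertex is (1-t)·p0[i] + t·p1[i].
  v1: (1-0.482)·(4.68,0.17) + 0.482·(2.01,-0.58) = (3.3931,-0.1915)
  v2: (1-0.482)·(2.94,3.38) + 0.482·(1.88,2.62) = (2.4291,3.0137)
  v3: (1-0.482)·(0,4.42) + 0.482·(-1.01,3.64) = (-0.4868,4.0440)
  v4: (1-0.482)·(-3.04,1.96) + 0.482·(-5.97,2.5) = (-4.4523,2.2203)
  v5: (1-0.482)·(-3.69,-2.93) + 0.482·(-6.29,-4.89) = (-4.9432,-3.8747)
  v6: (1-0.482)·(-0.17,-2.56) + 0.482·(-1.35,-5.98) = (-0.7388,-4.2084)
  v7: (1-0.482)·(2.92,-0.93) + 0.482·(1.86,-1.6) = (2.4091,-1.2529)
Shoelace sum Σ(x_i·y_{i+1} − x_{i+1}·y_i):
  i=1: 3.3931·3.0137 − 2.4291·-0.1915 = +10.6908 (running +10.6908)
  i=2: 2.4291·4.0440 − -0.4868·3.0137 = +11.2904 (running +21.9812)
  i=3: -0.4868·2.2203 − -4.4523·4.0440 = +16.9242 (running +38.9054)
  i=4: -4.4523·-3.8747 − -4.9432·2.2203 = +28.2265 (running +67.1320)
  i=5: -4.9432·-4.2084 − -0.7388·-3.8747 = +17.9407 (running +85.0726)
  i=6: -0.7388·-1.2529 − 2.4091·-4.2084 = +11.0641 (running +96.1367)
  i=7: 2.4091·-0.1915 − 3.3931·-1.2529 = +3.7900 (running +99.9267)
Area = |Σ|/2 = |99.9267|/2 = 49.9633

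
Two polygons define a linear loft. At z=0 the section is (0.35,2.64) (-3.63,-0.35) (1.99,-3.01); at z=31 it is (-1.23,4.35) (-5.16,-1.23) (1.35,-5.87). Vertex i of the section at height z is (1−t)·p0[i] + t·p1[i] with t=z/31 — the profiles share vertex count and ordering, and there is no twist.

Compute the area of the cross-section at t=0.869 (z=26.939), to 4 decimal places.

Area at t=0.869: 25.3753

Cross-section at t=0.869: each vertex is (1-t)·p0[i] + t·p1[i].
  v1: (1-0.869)·(0.35,2.64) + 0.869·(-1.23,4.35) = (-1.0230,4.1260)
  v2: (1-0.869)·(-3.63,-0.35) + 0.869·(-5.16,-1.23) = (-4.9596,-1.1147)
  v3: (1-0.869)·(1.99,-3.01) + 0.869·(1.35,-5.87) = (1.4338,-5.4953)
Shoelace sum Σ(x_i·y_{i+1} − x_{i+1}·y_i):
  i=1: -1.0230·-1.1147 − -4.9596·4.1260 = +21.6035 (running +21.6035)
  i=2: -4.9596·-5.4953 − 1.4338·-1.1147 = +28.8529 (running +50.4564)
  i=3: 1.4338·4.1260 − -1.0230·-5.4953 = +0.2942 (running +50.7505)
Area = |Σ|/2 = |50.7505|/2 = 25.3753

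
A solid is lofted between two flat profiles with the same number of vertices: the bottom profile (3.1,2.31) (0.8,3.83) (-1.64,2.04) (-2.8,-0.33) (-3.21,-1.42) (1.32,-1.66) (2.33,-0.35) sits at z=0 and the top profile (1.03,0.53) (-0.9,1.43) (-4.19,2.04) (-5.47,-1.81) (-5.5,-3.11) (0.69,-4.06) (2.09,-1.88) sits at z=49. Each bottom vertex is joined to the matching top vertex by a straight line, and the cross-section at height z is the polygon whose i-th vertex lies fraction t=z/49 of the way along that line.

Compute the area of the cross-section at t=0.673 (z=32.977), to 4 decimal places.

Cross-section at t=0.673: each vertex is (1-t)·p0[i] + t·p1[i].
  v1: (1-0.673)·(3.1,2.31) + 0.673·(1.03,0.53) = (1.7069,1.1121)
  v2: (1-0.673)·(0.8,3.83) + 0.673·(-0.9,1.43) = (-0.3441,2.2148)
  v3: (1-0.673)·(-1.64,2.04) + 0.673·(-4.19,2.04) = (-3.3562,2.0400)
  v4: (1-0.673)·(-2.8,-0.33) + 0.673·(-5.47,-1.81) = (-4.5969,-1.3260)
  v5: (1-0.673)·(-3.21,-1.42) + 0.673·(-5.5,-3.11) = (-4.7512,-2.5574)
  v6: (1-0.673)·(1.32,-1.66) + 0.673·(0.69,-4.06) = (0.8960,-3.2752)
  v7: (1-0.673)·(2.33,-0.35) + 0.673·(2.09,-1.88) = (2.1685,-1.3797)
Shoelace sum Σ(x_i·y_{i+1} − x_{i+1}·y_i):
  i=1: 1.7069·2.2148 − -0.3441·1.1121 = +4.1631 (running +4.1631)
  i=2: -0.3441·2.0400 − -3.3562·2.2148 = +6.7312 (running +10.8943)
  i=3: -3.3562·-1.3260 − -4.5969·2.0400 = +13.8281 (running +24.7224)
  i=4: -4.5969·-2.5574 − -4.7512·-1.3260 = +5.4558 (running +30.1782)
  i=5: -4.7512·-3.2752 − 0.8960·-2.5574 = +17.8525 (running +48.0306)
  i=6: 0.8960·-1.3797 − 2.1685·-3.2752 = +5.8660 (running +53.8966)
  i=7: 2.1685·1.1121 − 1.7069·-1.3797 = +4.7665 (running +58.6631)
Area = |Σ|/2 = |58.6631|/2 = 29.3315

Area at t=0.673: 29.3315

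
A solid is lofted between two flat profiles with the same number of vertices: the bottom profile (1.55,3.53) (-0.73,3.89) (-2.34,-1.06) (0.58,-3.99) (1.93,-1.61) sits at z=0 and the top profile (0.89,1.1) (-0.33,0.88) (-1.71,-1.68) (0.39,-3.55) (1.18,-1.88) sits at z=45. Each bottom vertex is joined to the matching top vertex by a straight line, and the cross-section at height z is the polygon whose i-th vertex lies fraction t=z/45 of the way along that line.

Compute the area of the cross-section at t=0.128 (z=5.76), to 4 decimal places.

Cross-section at t=0.128: each vertex is (1-t)·p0[i] + t·p1[i].
  v1: (1-0.128)·(1.55,3.53) + 0.128·(0.89,1.1) = (1.4655,3.2190)
  v2: (1-0.128)·(-0.73,3.89) + 0.128·(-0.33,0.88) = (-0.6788,3.5047)
  v3: (1-0.128)·(-2.34,-1.06) + 0.128·(-1.71,-1.68) = (-2.2594,-1.1394)
  v4: (1-0.128)·(0.58,-3.99) + 0.128·(0.39,-3.55) = (0.5557,-3.9337)
  v5: (1-0.128)·(1.93,-1.61) + 0.128·(1.18,-1.88) = (1.8340,-1.6446)
Shoelace sum Σ(x_i·y_{i+1} − x_{i+1}·y_i):
  i=1: 1.4655·3.5047 − -0.6788·3.2190 = +7.3213 (running +7.3213)
  i=2: -0.6788·-1.1394 − -2.2594·3.5047 = +8.6918 (running +16.0131)
  i=3: -2.2594·-3.9337 − 0.5557·-1.1394 = +9.5207 (running +25.5338)
  i=4: 0.5557·-1.6446 − 1.8340·-3.9337 = +6.3005 (running +31.8343)
  i=5: 1.8340·3.2190 − 1.4655·-1.6446 = +8.3137 (running +40.1480)
Area = |Σ|/2 = |40.1480|/2 = 20.0740

Area at t=0.128: 20.0740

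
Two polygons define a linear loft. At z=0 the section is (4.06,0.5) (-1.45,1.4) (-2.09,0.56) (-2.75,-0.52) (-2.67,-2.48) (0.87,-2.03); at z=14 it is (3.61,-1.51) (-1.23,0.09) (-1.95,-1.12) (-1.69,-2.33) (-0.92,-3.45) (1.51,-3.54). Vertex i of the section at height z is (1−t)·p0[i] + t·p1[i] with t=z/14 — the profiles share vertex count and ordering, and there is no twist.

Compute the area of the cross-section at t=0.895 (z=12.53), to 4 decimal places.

Area at t=0.895: 13.0317

Cross-section at t=0.895: each vertex is (1-t)·p0[i] + t·p1[i].
  v1: (1-0.895)·(4.06,0.5) + 0.895·(3.61,-1.51) = (3.6572,-1.2990)
  v2: (1-0.895)·(-1.45,1.4) + 0.895·(-1.23,0.09) = (-1.2531,0.2275)
  v3: (1-0.895)·(-2.09,0.56) + 0.895·(-1.95,-1.12) = (-1.9647,-0.9436)
  v4: (1-0.895)·(-2.75,-0.52) + 0.895·(-1.69,-2.33) = (-1.8013,-2.1400)
  v5: (1-0.895)·(-2.67,-2.48) + 0.895·(-0.92,-3.45) = (-1.1038,-3.3482)
  v6: (1-0.895)·(0.87,-2.03) + 0.895·(1.51,-3.54) = (1.4428,-3.3815)
Shoelace sum Σ(x_i·y_{i+1} − x_{i+1}·y_i):
  i=1: 3.6572·0.2275 − -1.2531·-1.2990 = -0.7955 (running -0.7955)
  i=2: -1.2531·-0.9436 − -1.9647·0.2275 = +1.6295 (running +0.8340)
  i=3: -1.9647·-2.1400 − -1.8013·-0.9436 = +2.5047 (running +3.3386)
  i=4: -1.8013·-3.3482 − -1.1038·-2.1400 = +3.6691 (running +7.0077)
  i=5: -1.1038·-3.3815 − 1.4428·-3.3482 = +8.5630 (running +15.5707)
  i=6: 1.4428·-1.2990 − 3.6572·-3.3815 = +10.4927 (running +26.0634)
Area = |Σ|/2 = |26.0634|/2 = 13.0317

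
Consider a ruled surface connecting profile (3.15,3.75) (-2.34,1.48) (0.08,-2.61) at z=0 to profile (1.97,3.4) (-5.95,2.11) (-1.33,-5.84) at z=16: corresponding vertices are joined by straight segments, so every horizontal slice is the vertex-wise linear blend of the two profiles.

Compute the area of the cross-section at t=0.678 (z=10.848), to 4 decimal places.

Cross-section at t=0.678: each vertex is (1-t)·p0[i] + t·p1[i].
  v1: (1-0.678)·(3.15,3.75) + 0.678·(1.97,3.4) = (2.3500,3.5127)
  v2: (1-0.678)·(-2.34,1.48) + 0.678·(-5.95,2.11) = (-4.7876,1.9071)
  v3: (1-0.678)·(0.08,-2.61) + 0.678·(-1.33,-5.84) = (-0.8760,-4.7999)
Shoelace sum Σ(x_i·y_{i+1} − x_{i+1}·y_i):
  i=1: 2.3500·1.9071 − -4.7876·3.5127 = +21.2990 (running +21.2990)
  i=2: -4.7876·-4.7999 − -0.8760·1.9071 = +24.6507 (running +45.9497)
  i=3: -0.8760·3.5127 − 2.3500·-4.7999 = +8.2026 (running +54.1524)
Area = |Σ|/2 = |54.1524|/2 = 27.0762

Area at t=0.678: 27.0762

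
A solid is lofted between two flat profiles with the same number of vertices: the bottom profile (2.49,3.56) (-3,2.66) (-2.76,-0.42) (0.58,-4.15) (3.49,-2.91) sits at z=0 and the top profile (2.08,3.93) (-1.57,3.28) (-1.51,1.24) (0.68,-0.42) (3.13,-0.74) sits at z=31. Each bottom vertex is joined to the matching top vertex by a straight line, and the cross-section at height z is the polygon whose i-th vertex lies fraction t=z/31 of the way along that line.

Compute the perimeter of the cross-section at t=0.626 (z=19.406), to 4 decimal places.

Cross-section at t=0.626: each vertex is (1-t)·p0[i] + t·p1[i].
  v1: (1-0.626)·(2.49,3.56) + 0.626·(2.08,3.93) = (2.2333,3.7916)
  v2: (1-0.626)·(-3,2.66) + 0.626·(-1.57,3.28) = (-2.1048,3.0481)
  v3: (1-0.626)·(-2.76,-0.42) + 0.626·(-1.51,1.24) = (-1.9775,0.6192)
  v4: (1-0.626)·(0.58,-4.15) + 0.626·(0.68,-0.42) = (0.6426,-1.8150)
  v5: (1-0.626)·(3.49,-2.91) + 0.626·(3.13,-0.74) = (3.2646,-1.5516)
Perimeter = Σ |v_{i+1} − v_i|:
  edge 1→2: √(-4.3382² + -0.7435²) = 4.4014 (running 4.4014)
  edge 2→3: √(0.1273² + -2.4290²) = 2.4323 (running 6.8337)
  edge 3→4: √(2.6201² + -2.4342²) = 3.5763 (running 10.4100)
  edge 4→5: √(2.6220² + 0.2634²) = 2.6352 (running 13.0453)
  edge 5→1: √(-1.0313² + 5.3432²) = 5.4418 (running 18.4871)
Perimeter = 18.4871

Perimeter at t=0.626: 18.4871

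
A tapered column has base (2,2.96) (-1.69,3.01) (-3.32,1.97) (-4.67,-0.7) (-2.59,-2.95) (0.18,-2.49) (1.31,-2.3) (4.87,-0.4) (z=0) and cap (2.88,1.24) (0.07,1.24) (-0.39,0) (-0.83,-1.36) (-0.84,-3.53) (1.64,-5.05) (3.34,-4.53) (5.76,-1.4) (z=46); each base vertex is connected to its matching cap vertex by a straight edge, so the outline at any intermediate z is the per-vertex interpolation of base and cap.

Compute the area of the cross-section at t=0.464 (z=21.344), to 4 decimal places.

Area at t=0.464: 33.4775

Cross-section at t=0.464: each vertex is (1-t)·p0[i] + t·p1[i].
  v1: (1-0.464)·(2,2.96) + 0.464·(2.88,1.24) = (2.4083,2.1619)
  v2: (1-0.464)·(-1.69,3.01) + 0.464·(0.07,1.24) = (-0.8734,2.1887)
  v3: (1-0.464)·(-3.32,1.97) + 0.464·(-0.39,0) = (-1.9605,1.0559)
  v4: (1-0.464)·(-4.67,-0.7) + 0.464·(-0.83,-1.36) = (-2.8882,-1.0062)
  v5: (1-0.464)·(-2.59,-2.95) + 0.464·(-0.84,-3.53) = (-1.7780,-3.2191)
  v6: (1-0.464)·(0.18,-2.49) + 0.464·(1.64,-5.05) = (0.8574,-3.6778)
  v7: (1-0.464)·(1.31,-2.3) + 0.464·(3.34,-4.53) = (2.2519,-3.3347)
  v8: (1-0.464)·(4.87,-0.4) + 0.464·(5.76,-1.4) = (5.2830,-0.8640)
Shoelace sum Σ(x_i·y_{i+1} − x_{i+1}·y_i):
  i=1: 2.4083·2.1887 − -0.8734·2.1619 = +7.1593 (running +7.1593)
  i=2: -0.8734·1.0559 − -1.9605·2.1887 = +3.3687 (running +10.5280)
  i=3: -1.9605·-1.0062 − -2.8882·1.0559 = +5.0225 (running +15.5505)
  i=4: -2.8882·-3.2191 − -1.7780·-1.0062 = +7.5085 (running +23.0590)
  i=5: -1.7780·-3.6778 − 0.8574·-3.2191 = +9.2994 (running +32.3584)
  i=6: 0.8574·-3.3347 − 2.2519·-3.6778 = +5.4229 (running +37.7813)
  i=7: 2.2519·-0.8640 − 5.2830·-3.3347 = +15.6715 (running +53.4528)
  i=8: 5.2830·2.1619 − 2.4083·-0.8640 = +13.5021 (running +66.9549)
Area = |Σ|/2 = |66.9549|/2 = 33.4775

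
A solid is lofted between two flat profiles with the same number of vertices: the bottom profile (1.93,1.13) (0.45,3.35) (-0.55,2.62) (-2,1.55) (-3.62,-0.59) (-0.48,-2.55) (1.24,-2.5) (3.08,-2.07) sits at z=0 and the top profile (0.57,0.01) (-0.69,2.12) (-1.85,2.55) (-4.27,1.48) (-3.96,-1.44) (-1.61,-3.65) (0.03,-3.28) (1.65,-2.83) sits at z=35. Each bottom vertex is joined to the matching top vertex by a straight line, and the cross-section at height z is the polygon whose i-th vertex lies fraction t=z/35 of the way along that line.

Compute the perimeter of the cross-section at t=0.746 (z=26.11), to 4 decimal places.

Perimeter at t=0.746: 18.6716

Cross-section at t=0.746: each vertex is (1-t)·p0[i] + t·p1[i].
  v1: (1-0.746)·(1.93,1.13) + 0.746·(0.57,0.01) = (0.9154,0.2945)
  v2: (1-0.746)·(0.45,3.35) + 0.746·(-0.69,2.12) = (-0.4004,2.4324)
  v3: (1-0.746)·(-0.55,2.62) + 0.746·(-1.85,2.55) = (-1.5198,2.5678)
  v4: (1-0.746)·(-2,1.55) + 0.746·(-4.27,1.48) = (-3.6934,1.4978)
  v5: (1-0.746)·(-3.62,-0.59) + 0.746·(-3.96,-1.44) = (-3.8736,-1.2241)
  v6: (1-0.746)·(-0.48,-2.55) + 0.746·(-1.61,-3.65) = (-1.3230,-3.3706)
  v7: (1-0.746)·(1.24,-2.5) + 0.746·(0.03,-3.28) = (0.3373,-3.0819)
  v8: (1-0.746)·(3.08,-2.07) + 0.746·(1.65,-2.83) = (2.0132,-2.6370)
Perimeter = Σ |v_{i+1} − v_i|:
  edge 1→2: √(-1.3159² + 2.1379²) = 2.5104 (running 2.5104)
  edge 2→3: √(-1.1194² + 0.1354²) = 1.1275 (running 3.6380)
  edge 3→4: √(-2.1736² + -1.0700²) = 2.4227 (running 6.0607)
  edge 4→5: √(-0.1802² + -2.7219²) = 2.7278 (running 8.7885)
  edge 5→6: √(2.5507² + -2.1465²) = 3.3337 (running 12.1222)
  edge 6→7: √(1.6603² + 0.2887²) = 1.6852 (running 13.8074)
  edge 7→8: √(1.6759² + 0.4449²) = 1.7339 (running 15.5413)
  edge 8→1: √(-1.0978² + 2.9314²) = 3.1302 (running 18.6716)
Perimeter = 18.6716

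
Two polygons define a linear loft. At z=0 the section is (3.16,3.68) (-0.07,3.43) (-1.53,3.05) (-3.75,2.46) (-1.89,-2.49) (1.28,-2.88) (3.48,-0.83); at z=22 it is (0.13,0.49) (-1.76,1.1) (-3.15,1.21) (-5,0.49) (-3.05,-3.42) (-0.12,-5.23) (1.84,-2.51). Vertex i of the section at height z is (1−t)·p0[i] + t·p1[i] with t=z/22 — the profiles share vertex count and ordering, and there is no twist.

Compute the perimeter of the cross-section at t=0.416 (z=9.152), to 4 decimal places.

Perimeter at t=0.416: 21.5235

Cross-section at t=0.416: each vertex is (1-t)·p0[i] + t·p1[i].
  v1: (1-0.416)·(3.16,3.68) + 0.416·(0.13,0.49) = (1.8995,2.3530)
  v2: (1-0.416)·(-0.07,3.43) + 0.416·(-1.76,1.1) = (-0.7730,2.4607)
  v3: (1-0.416)·(-1.53,3.05) + 0.416·(-3.15,1.21) = (-2.2039,2.2846)
  v4: (1-0.416)·(-3.75,2.46) + 0.416·(-5,0.49) = (-4.2700,1.6405)
  v5: (1-0.416)·(-1.89,-2.49) + 0.416·(-3.05,-3.42) = (-2.3726,-2.8769)
  v6: (1-0.416)·(1.28,-2.88) + 0.416·(-0.12,-5.23) = (0.6976,-3.8576)
  v7: (1-0.416)·(3.48,-0.83) + 0.416·(1.84,-2.51) = (2.7978,-1.5289)
Perimeter = Σ |v_{i+1} − v_i|:
  edge 1→2: √(-2.6726² + 0.1078²) = 2.6747 (running 2.6747)
  edge 2→3: √(-1.4309² + -0.1762²) = 1.4417 (running 4.1164)
  edge 3→4: √(-2.0661² + -0.6441²) = 2.1641 (running 6.2806)
  edge 4→5: √(1.8974² + -4.5174²) = 4.8997 (running 11.1802)
  edge 5→6: √(3.0702² + -0.9807²) = 3.2230 (running 14.4032)
  edge 6→7: √(2.1002² + 2.3287²) = 3.1359 (running 17.5391)
  edge 7→1: √(-0.8982² + 3.8818²) = 3.9844 (running 21.5235)
Perimeter = 21.5235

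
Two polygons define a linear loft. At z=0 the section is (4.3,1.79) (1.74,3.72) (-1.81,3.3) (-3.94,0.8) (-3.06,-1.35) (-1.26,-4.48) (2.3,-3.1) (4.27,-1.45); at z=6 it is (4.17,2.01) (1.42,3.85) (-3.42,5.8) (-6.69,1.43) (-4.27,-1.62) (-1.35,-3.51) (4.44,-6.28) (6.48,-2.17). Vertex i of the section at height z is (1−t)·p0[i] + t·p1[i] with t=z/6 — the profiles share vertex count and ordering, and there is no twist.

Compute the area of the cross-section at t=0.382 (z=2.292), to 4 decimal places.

Cross-section at t=0.382: each vertex is (1-t)·p0[i] + t·p1[i].
  v1: (1-0.382)·(4.3,1.79) + 0.382·(4.17,2.01) = (4.2503,1.8740)
  v2: (1-0.382)·(1.74,3.72) + 0.382·(1.42,3.85) = (1.6178,3.7697)
  v3: (1-0.382)·(-1.81,3.3) + 0.382·(-3.42,5.8) = (-2.4250,4.2550)
  v4: (1-0.382)·(-3.94,0.8) + 0.382·(-6.69,1.43) = (-4.9905,1.0407)
  v5: (1-0.382)·(-3.06,-1.35) + 0.382·(-4.27,-1.62) = (-3.5222,-1.4531)
  v6: (1-0.382)·(-1.26,-4.48) + 0.382·(-1.35,-3.51) = (-1.2944,-4.1095)
  v7: (1-0.382)·(2.3,-3.1) + 0.382·(4.44,-6.28) = (3.1175,-4.3148)
  v8: (1-0.382)·(4.27,-1.45) + 0.382·(6.48,-2.17) = (5.1142,-1.7250)
Shoelace sum Σ(x_i·y_{i+1} − x_{i+1}·y_i):
  i=1: 4.2503·3.7697 − 1.6178·1.8740 = +12.9906 (running +12.9906)
  i=2: 1.6178·4.2550 − -2.4250·3.7697 = +16.0251 (running +29.0157)
  i=3: -2.4250·1.0407 − -4.9905·4.2550 = +18.7110 (running +47.7266)
  i=4: -4.9905·-1.4531 − -3.5222·1.0407 = +10.9173 (running +58.6439)
  i=5: -3.5222·-4.1095 − -1.2944·-1.4531 = +12.5935 (running +71.2375)
  i=6: -1.2944·-4.3148 − 3.1175·-4.1095 = +18.3961 (running +89.6335)
  i=7: 3.1175·-1.7250 − 5.1142·-4.3148 = +16.6889 (running +106.3224)
  i=8: 5.1142·1.8740 − 4.2503·-1.7250 = +16.9163 (running +123.2387)
Area = |Σ|/2 = |123.2387|/2 = 61.6193

Area at t=0.382: 61.6193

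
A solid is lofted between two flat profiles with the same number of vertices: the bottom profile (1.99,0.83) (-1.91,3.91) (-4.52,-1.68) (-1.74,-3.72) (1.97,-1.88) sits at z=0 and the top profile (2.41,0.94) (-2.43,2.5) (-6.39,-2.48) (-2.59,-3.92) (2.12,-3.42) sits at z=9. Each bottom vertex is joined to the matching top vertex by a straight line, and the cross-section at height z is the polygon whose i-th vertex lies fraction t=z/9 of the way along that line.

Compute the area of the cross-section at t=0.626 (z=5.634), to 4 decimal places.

Cross-section at t=0.626: each vertex is (1-t)·p0[i] + t·p1[i].
  v1: (1-0.626)·(1.99,0.83) + 0.626·(2.41,0.94) = (2.2529,0.8989)
  v2: (1-0.626)·(-1.91,3.91) + 0.626·(-2.43,2.5) = (-2.2355,3.0273)
  v3: (1-0.626)·(-4.52,-1.68) + 0.626·(-6.39,-2.48) = (-5.6906,-2.1808)
  v4: (1-0.626)·(-1.74,-3.72) + 0.626·(-2.59,-3.92) = (-2.2721,-3.8452)
  v5: (1-0.626)·(1.97,-1.88) + 0.626·(2.12,-3.42) = (2.0639,-2.8440)
Shoelace sum Σ(x_i·y_{i+1} − x_{i+1}·y_i):
  i=1: 2.2529·3.0273 − -2.2355·0.8989 = +8.8298 (running +8.8298)
  i=2: -2.2355·-2.1808 − -5.6906·3.0273 = +22.1027 (running +30.9324)
  i=3: -5.6906·-3.8452 − -2.2721·-2.1808 = +16.9266 (running +47.8590)
  i=4: -2.2721·-2.8440 − 2.0639·-3.8452 = +14.3981 (running +62.2571)
  i=5: 2.0639·0.8989 − 2.2529·-2.8440 = +8.2626 (running +70.5196)
Area = |Σ|/2 = |70.5196|/2 = 35.2598

Area at t=0.626: 35.2598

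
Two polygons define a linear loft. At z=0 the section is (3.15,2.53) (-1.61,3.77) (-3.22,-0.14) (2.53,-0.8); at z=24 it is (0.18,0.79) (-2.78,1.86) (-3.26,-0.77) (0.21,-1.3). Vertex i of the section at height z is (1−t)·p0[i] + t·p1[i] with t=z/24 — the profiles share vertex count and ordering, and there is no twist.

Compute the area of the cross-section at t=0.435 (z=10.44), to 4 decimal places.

Cross-section at t=0.435: each vertex is (1-t)·p0[i] + t·p1[i].
  v1: (1-0.435)·(3.15,2.53) + 0.435·(0.18,0.79) = (1.8580,1.7731)
  v2: (1-0.435)·(-1.61,3.77) + 0.435·(-2.78,1.86) = (-2.1189,2.9391)
  v3: (1-0.435)·(-3.22,-0.14) + 0.435·(-3.26,-0.77) = (-3.2374,-0.4141)
  v4: (1-0.435)·(2.53,-0.8) + 0.435·(0.21,-1.3) = (1.5208,-1.0175)
Shoelace sum Σ(x_i·y_{i+1} − x_{i+1}·y_i):
  i=1: 1.8580·2.9391 − -2.1189·1.7731 = +9.2182 (running +9.2182)
  i=2: -2.1189·-0.4141 − -3.2374·2.9391 = +10.3926 (running +19.6108)
  i=3: -3.2374·-1.0175 − 1.5208·-0.4141 = +3.9237 (running +23.5345)
  i=4: 1.5208·1.7731 − 1.8580·-1.0175 = +4.5871 (running +28.1216)
Area = |Σ|/2 = |28.1216|/2 = 14.0608

Area at t=0.435: 14.0608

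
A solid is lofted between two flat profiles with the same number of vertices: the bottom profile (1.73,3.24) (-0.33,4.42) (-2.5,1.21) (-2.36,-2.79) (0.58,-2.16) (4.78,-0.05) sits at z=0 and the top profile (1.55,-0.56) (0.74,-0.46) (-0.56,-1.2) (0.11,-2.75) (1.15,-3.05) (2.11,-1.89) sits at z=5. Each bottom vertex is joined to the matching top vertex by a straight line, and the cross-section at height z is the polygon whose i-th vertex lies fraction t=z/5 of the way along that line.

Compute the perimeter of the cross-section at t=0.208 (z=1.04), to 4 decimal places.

Perimeter at t=0.208: 19.3175

Cross-section at t=0.208: each vertex is (1-t)·p0[i] + t·p1[i].
  v1: (1-0.208)·(1.73,3.24) + 0.208·(1.55,-0.56) = (1.6926,2.4496)
  v2: (1-0.208)·(-0.33,4.42) + 0.208·(0.74,-0.46) = (-0.1074,3.4050)
  v3: (1-0.208)·(-2.5,1.21) + 0.208·(-0.56,-1.2) = (-2.0965,0.7087)
  v4: (1-0.208)·(-2.36,-2.79) + 0.208·(0.11,-2.75) = (-1.8462,-2.7817)
  v5: (1-0.208)·(0.58,-2.16) + 0.208·(1.15,-3.05) = (0.6986,-2.3451)
  v6: (1-0.208)·(4.78,-0.05) + 0.208·(2.11,-1.89) = (4.2246,-0.4327)
Perimeter = Σ |v_{i+1} − v_i|:
  edge 1→2: √(-1.8000² + 0.9554²) = 2.0378 (running 2.0378)
  edge 2→3: √(-1.9890² + -2.6962²) = 3.3505 (running 5.3883)
  edge 3→4: √(0.2502² + -3.4904²) = 3.4994 (running 8.8877)
  edge 4→5: √(2.5448² + 0.4366²) = 2.5820 (running 11.4697)
  edge 5→6: √(3.5261² + 1.9124²) = 4.0113 (running 15.4810)
  edge 6→1: √(-2.5321² + 2.8823²) = 3.8366 (running 19.3175)
Perimeter = 19.3175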